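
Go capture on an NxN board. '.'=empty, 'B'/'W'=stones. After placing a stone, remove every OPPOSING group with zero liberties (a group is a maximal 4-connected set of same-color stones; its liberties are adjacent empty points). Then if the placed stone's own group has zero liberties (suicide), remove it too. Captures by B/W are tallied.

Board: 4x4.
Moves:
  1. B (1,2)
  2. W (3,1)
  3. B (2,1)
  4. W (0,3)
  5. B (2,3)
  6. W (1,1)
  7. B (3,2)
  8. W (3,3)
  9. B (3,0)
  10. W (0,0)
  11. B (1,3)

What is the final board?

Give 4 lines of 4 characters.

Move 1: B@(1,2) -> caps B=0 W=0
Move 2: W@(3,1) -> caps B=0 W=0
Move 3: B@(2,1) -> caps B=0 W=0
Move 4: W@(0,3) -> caps B=0 W=0
Move 5: B@(2,3) -> caps B=0 W=0
Move 6: W@(1,1) -> caps B=0 W=0
Move 7: B@(3,2) -> caps B=0 W=0
Move 8: W@(3,3) -> caps B=0 W=0
Move 9: B@(3,0) -> caps B=1 W=0
Move 10: W@(0,0) -> caps B=1 W=0
Move 11: B@(1,3) -> caps B=1 W=0

Answer: W..W
.WBB
.B.B
B.B.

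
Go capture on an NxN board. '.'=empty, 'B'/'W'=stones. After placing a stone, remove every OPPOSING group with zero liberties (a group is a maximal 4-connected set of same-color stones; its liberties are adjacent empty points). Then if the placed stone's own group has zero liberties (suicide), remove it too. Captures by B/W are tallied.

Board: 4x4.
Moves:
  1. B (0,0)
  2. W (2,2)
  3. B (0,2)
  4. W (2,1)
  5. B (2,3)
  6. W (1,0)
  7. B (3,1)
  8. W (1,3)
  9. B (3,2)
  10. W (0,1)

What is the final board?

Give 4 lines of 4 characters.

Move 1: B@(0,0) -> caps B=0 W=0
Move 2: W@(2,2) -> caps B=0 W=0
Move 3: B@(0,2) -> caps B=0 W=0
Move 4: W@(2,1) -> caps B=0 W=0
Move 5: B@(2,3) -> caps B=0 W=0
Move 6: W@(1,0) -> caps B=0 W=0
Move 7: B@(3,1) -> caps B=0 W=0
Move 8: W@(1,3) -> caps B=0 W=0
Move 9: B@(3,2) -> caps B=0 W=0
Move 10: W@(0,1) -> caps B=0 W=1

Answer: .WB.
W..W
.WWB
.BB.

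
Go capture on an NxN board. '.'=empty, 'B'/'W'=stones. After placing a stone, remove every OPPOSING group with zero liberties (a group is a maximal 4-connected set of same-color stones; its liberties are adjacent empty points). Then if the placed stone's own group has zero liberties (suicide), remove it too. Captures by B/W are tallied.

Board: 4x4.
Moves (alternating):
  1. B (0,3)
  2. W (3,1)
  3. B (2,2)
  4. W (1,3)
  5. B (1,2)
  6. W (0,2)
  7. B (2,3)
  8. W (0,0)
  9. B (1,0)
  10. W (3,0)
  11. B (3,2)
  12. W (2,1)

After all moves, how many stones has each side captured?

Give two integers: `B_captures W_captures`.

Move 1: B@(0,3) -> caps B=0 W=0
Move 2: W@(3,1) -> caps B=0 W=0
Move 3: B@(2,2) -> caps B=0 W=0
Move 4: W@(1,3) -> caps B=0 W=0
Move 5: B@(1,2) -> caps B=0 W=0
Move 6: W@(0,2) -> caps B=0 W=1
Move 7: B@(2,3) -> caps B=0 W=1
Move 8: W@(0,0) -> caps B=0 W=1
Move 9: B@(1,0) -> caps B=0 W=1
Move 10: W@(3,0) -> caps B=0 W=1
Move 11: B@(3,2) -> caps B=0 W=1
Move 12: W@(2,1) -> caps B=0 W=1

Answer: 0 1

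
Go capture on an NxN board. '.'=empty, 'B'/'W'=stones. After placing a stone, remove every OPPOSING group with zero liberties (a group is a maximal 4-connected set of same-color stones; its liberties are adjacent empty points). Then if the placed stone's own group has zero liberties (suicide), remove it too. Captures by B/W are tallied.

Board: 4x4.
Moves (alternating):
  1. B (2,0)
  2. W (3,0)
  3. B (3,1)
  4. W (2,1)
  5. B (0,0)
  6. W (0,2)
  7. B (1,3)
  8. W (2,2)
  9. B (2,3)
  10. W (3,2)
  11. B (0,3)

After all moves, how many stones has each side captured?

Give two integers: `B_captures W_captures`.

Move 1: B@(2,0) -> caps B=0 W=0
Move 2: W@(3,0) -> caps B=0 W=0
Move 3: B@(3,1) -> caps B=1 W=0
Move 4: W@(2,1) -> caps B=1 W=0
Move 5: B@(0,0) -> caps B=1 W=0
Move 6: W@(0,2) -> caps B=1 W=0
Move 7: B@(1,3) -> caps B=1 W=0
Move 8: W@(2,2) -> caps B=1 W=0
Move 9: B@(2,3) -> caps B=1 W=0
Move 10: W@(3,2) -> caps B=1 W=0
Move 11: B@(0,3) -> caps B=1 W=0

Answer: 1 0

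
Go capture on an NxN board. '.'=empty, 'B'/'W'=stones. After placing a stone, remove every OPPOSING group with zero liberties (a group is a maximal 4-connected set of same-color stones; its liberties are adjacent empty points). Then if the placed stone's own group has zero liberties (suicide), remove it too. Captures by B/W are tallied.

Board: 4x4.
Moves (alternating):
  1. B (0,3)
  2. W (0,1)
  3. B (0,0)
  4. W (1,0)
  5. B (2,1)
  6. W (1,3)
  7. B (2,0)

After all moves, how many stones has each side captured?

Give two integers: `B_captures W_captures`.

Answer: 0 1

Derivation:
Move 1: B@(0,3) -> caps B=0 W=0
Move 2: W@(0,1) -> caps B=0 W=0
Move 3: B@(0,0) -> caps B=0 W=0
Move 4: W@(1,0) -> caps B=0 W=1
Move 5: B@(2,1) -> caps B=0 W=1
Move 6: W@(1,3) -> caps B=0 W=1
Move 7: B@(2,0) -> caps B=0 W=1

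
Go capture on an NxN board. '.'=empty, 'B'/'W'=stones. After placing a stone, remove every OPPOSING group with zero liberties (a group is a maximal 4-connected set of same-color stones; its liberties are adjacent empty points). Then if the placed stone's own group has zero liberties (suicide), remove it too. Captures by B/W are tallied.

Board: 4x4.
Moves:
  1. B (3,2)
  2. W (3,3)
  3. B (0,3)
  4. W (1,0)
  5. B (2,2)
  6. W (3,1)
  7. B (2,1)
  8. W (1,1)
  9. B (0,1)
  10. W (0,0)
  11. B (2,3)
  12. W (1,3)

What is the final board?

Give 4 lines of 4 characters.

Move 1: B@(3,2) -> caps B=0 W=0
Move 2: W@(3,3) -> caps B=0 W=0
Move 3: B@(0,3) -> caps B=0 W=0
Move 4: W@(1,0) -> caps B=0 W=0
Move 5: B@(2,2) -> caps B=0 W=0
Move 6: W@(3,1) -> caps B=0 W=0
Move 7: B@(2,1) -> caps B=0 W=0
Move 8: W@(1,1) -> caps B=0 W=0
Move 9: B@(0,1) -> caps B=0 W=0
Move 10: W@(0,0) -> caps B=0 W=0
Move 11: B@(2,3) -> caps B=1 W=0
Move 12: W@(1,3) -> caps B=1 W=0

Answer: WB.B
WW.W
.BBB
.WB.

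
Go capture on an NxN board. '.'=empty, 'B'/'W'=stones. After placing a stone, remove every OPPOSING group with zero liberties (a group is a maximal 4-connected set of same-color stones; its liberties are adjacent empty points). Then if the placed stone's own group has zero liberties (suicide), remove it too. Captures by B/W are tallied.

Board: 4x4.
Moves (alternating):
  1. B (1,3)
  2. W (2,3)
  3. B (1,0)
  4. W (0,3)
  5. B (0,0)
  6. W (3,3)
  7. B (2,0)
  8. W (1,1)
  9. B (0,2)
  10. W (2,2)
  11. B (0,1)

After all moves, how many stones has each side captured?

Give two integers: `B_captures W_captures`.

Move 1: B@(1,3) -> caps B=0 W=0
Move 2: W@(2,3) -> caps B=0 W=0
Move 3: B@(1,0) -> caps B=0 W=0
Move 4: W@(0,3) -> caps B=0 W=0
Move 5: B@(0,0) -> caps B=0 W=0
Move 6: W@(3,3) -> caps B=0 W=0
Move 7: B@(2,0) -> caps B=0 W=0
Move 8: W@(1,1) -> caps B=0 W=0
Move 9: B@(0,2) -> caps B=1 W=0
Move 10: W@(2,2) -> caps B=1 W=0
Move 11: B@(0,1) -> caps B=1 W=0

Answer: 1 0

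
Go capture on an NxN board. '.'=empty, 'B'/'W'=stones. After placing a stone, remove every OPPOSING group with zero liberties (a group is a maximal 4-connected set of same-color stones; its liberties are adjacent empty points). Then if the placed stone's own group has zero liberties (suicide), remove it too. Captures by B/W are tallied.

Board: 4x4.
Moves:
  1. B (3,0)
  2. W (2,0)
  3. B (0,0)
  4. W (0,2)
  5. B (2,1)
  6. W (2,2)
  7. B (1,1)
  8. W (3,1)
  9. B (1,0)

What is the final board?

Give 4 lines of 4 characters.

Move 1: B@(3,0) -> caps B=0 W=0
Move 2: W@(2,0) -> caps B=0 W=0
Move 3: B@(0,0) -> caps B=0 W=0
Move 4: W@(0,2) -> caps B=0 W=0
Move 5: B@(2,1) -> caps B=0 W=0
Move 6: W@(2,2) -> caps B=0 W=0
Move 7: B@(1,1) -> caps B=0 W=0
Move 8: W@(3,1) -> caps B=0 W=1
Move 9: B@(1,0) -> caps B=0 W=1

Answer: B.W.
BB..
WBW.
.W..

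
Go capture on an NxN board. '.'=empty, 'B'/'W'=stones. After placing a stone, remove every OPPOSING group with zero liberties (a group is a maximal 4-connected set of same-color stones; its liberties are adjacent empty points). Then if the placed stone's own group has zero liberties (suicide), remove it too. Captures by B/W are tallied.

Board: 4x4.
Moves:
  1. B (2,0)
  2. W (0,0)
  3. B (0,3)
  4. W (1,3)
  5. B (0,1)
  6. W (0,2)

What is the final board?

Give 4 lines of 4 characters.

Move 1: B@(2,0) -> caps B=0 W=0
Move 2: W@(0,0) -> caps B=0 W=0
Move 3: B@(0,3) -> caps B=0 W=0
Move 4: W@(1,3) -> caps B=0 W=0
Move 5: B@(0,1) -> caps B=0 W=0
Move 6: W@(0,2) -> caps B=0 W=1

Answer: WBW.
...W
B...
....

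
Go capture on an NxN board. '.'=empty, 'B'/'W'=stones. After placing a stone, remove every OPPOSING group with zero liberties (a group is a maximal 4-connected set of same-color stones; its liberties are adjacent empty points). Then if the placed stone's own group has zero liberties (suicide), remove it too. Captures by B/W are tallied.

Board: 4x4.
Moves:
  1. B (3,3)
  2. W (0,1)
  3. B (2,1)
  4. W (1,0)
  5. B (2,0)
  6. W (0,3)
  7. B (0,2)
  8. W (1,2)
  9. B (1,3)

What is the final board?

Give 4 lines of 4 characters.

Move 1: B@(3,3) -> caps B=0 W=0
Move 2: W@(0,1) -> caps B=0 W=0
Move 3: B@(2,1) -> caps B=0 W=0
Move 4: W@(1,0) -> caps B=0 W=0
Move 5: B@(2,0) -> caps B=0 W=0
Move 6: W@(0,3) -> caps B=0 W=0
Move 7: B@(0,2) -> caps B=0 W=0
Move 8: W@(1,2) -> caps B=0 W=1
Move 9: B@(1,3) -> caps B=0 W=1

Answer: .W.W
W.WB
BB..
...B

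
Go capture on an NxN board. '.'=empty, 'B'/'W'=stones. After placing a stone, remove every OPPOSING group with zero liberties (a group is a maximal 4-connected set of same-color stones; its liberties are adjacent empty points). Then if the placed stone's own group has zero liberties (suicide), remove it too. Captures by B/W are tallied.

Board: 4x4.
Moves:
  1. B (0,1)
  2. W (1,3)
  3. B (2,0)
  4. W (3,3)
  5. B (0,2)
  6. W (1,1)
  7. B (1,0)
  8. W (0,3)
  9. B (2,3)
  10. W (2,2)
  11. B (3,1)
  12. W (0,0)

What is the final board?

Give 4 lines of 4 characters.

Move 1: B@(0,1) -> caps B=0 W=0
Move 2: W@(1,3) -> caps B=0 W=0
Move 3: B@(2,0) -> caps B=0 W=0
Move 4: W@(3,3) -> caps B=0 W=0
Move 5: B@(0,2) -> caps B=0 W=0
Move 6: W@(1,1) -> caps B=0 W=0
Move 7: B@(1,0) -> caps B=0 W=0
Move 8: W@(0,3) -> caps B=0 W=0
Move 9: B@(2,3) -> caps B=0 W=0
Move 10: W@(2,2) -> caps B=0 W=1
Move 11: B@(3,1) -> caps B=0 W=1
Move 12: W@(0,0) -> caps B=0 W=1

Answer: .BBW
BW.W
B.W.
.B.W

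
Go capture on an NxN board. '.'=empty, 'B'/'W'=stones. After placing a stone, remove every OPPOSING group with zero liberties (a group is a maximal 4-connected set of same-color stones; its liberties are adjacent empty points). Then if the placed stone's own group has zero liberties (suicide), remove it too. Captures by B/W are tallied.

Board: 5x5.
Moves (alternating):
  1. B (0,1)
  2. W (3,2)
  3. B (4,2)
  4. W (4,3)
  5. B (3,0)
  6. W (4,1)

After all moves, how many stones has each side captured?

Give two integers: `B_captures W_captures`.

Move 1: B@(0,1) -> caps B=0 W=0
Move 2: W@(3,2) -> caps B=0 W=0
Move 3: B@(4,2) -> caps B=0 W=0
Move 4: W@(4,3) -> caps B=0 W=0
Move 5: B@(3,0) -> caps B=0 W=0
Move 6: W@(4,1) -> caps B=0 W=1

Answer: 0 1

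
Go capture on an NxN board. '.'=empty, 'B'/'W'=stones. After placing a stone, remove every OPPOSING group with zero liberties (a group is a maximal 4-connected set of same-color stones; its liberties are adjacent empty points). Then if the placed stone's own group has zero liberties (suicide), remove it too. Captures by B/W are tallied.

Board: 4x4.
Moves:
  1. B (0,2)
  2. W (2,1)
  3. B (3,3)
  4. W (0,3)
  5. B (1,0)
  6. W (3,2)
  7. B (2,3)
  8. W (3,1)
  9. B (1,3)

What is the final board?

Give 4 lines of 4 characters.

Move 1: B@(0,2) -> caps B=0 W=0
Move 2: W@(2,1) -> caps B=0 W=0
Move 3: B@(3,3) -> caps B=0 W=0
Move 4: W@(0,3) -> caps B=0 W=0
Move 5: B@(1,0) -> caps B=0 W=0
Move 6: W@(3,2) -> caps B=0 W=0
Move 7: B@(2,3) -> caps B=0 W=0
Move 8: W@(3,1) -> caps B=0 W=0
Move 9: B@(1,3) -> caps B=1 W=0

Answer: ..B.
B..B
.W.B
.WWB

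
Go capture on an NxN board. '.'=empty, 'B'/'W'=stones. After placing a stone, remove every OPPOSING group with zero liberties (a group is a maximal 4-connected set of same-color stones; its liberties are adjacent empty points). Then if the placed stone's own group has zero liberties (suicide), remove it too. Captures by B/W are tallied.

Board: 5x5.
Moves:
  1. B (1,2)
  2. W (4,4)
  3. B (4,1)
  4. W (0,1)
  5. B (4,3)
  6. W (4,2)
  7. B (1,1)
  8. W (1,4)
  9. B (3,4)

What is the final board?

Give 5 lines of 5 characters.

Move 1: B@(1,2) -> caps B=0 W=0
Move 2: W@(4,4) -> caps B=0 W=0
Move 3: B@(4,1) -> caps B=0 W=0
Move 4: W@(0,1) -> caps B=0 W=0
Move 5: B@(4,3) -> caps B=0 W=0
Move 6: W@(4,2) -> caps B=0 W=0
Move 7: B@(1,1) -> caps B=0 W=0
Move 8: W@(1,4) -> caps B=0 W=0
Move 9: B@(3,4) -> caps B=1 W=0

Answer: .W...
.BB.W
.....
....B
.BWB.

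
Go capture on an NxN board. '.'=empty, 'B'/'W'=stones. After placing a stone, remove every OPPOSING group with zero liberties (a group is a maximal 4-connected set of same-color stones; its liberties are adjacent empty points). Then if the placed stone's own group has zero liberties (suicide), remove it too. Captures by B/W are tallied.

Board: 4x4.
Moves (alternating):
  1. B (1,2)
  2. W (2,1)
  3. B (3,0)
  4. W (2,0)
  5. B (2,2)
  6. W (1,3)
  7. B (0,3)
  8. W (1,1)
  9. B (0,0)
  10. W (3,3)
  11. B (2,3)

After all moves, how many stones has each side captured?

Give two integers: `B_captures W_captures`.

Move 1: B@(1,2) -> caps B=0 W=0
Move 2: W@(2,1) -> caps B=0 W=0
Move 3: B@(3,0) -> caps B=0 W=0
Move 4: W@(2,0) -> caps B=0 W=0
Move 5: B@(2,2) -> caps B=0 W=0
Move 6: W@(1,3) -> caps B=0 W=0
Move 7: B@(0,3) -> caps B=0 W=0
Move 8: W@(1,1) -> caps B=0 W=0
Move 9: B@(0,0) -> caps B=0 W=0
Move 10: W@(3,3) -> caps B=0 W=0
Move 11: B@(2,3) -> caps B=1 W=0

Answer: 1 0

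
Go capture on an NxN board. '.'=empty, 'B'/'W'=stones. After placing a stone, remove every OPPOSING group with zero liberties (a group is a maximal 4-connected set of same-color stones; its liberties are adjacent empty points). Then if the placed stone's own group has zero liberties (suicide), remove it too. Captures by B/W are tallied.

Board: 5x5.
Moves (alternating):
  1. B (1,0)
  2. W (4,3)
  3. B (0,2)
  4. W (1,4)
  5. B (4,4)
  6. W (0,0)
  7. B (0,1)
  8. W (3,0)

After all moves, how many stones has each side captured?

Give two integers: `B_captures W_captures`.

Move 1: B@(1,0) -> caps B=0 W=0
Move 2: W@(4,3) -> caps B=0 W=0
Move 3: B@(0,2) -> caps B=0 W=0
Move 4: W@(1,4) -> caps B=0 W=0
Move 5: B@(4,4) -> caps B=0 W=0
Move 6: W@(0,0) -> caps B=0 W=0
Move 7: B@(0,1) -> caps B=1 W=0
Move 8: W@(3,0) -> caps B=1 W=0

Answer: 1 0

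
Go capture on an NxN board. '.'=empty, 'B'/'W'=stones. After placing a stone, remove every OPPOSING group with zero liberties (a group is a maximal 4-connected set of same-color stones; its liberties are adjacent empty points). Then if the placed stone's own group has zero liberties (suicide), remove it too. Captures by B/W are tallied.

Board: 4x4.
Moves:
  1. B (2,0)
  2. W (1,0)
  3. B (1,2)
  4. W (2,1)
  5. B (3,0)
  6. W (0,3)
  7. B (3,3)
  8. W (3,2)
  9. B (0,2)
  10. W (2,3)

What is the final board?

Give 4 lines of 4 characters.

Move 1: B@(2,0) -> caps B=0 W=0
Move 2: W@(1,0) -> caps B=0 W=0
Move 3: B@(1,2) -> caps B=0 W=0
Move 4: W@(2,1) -> caps B=0 W=0
Move 5: B@(3,0) -> caps B=0 W=0
Move 6: W@(0,3) -> caps B=0 W=0
Move 7: B@(3,3) -> caps B=0 W=0
Move 8: W@(3,2) -> caps B=0 W=0
Move 9: B@(0,2) -> caps B=0 W=0
Move 10: W@(2,3) -> caps B=0 W=1

Answer: ..BW
W.B.
BW.W
B.W.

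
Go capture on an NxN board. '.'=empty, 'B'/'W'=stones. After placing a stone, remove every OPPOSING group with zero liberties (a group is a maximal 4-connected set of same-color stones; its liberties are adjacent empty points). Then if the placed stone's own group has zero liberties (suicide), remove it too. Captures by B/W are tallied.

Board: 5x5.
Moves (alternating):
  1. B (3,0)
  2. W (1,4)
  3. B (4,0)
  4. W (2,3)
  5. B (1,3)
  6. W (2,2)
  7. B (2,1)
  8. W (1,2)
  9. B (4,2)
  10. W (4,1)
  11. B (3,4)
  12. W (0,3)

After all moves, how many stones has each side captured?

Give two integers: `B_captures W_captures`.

Move 1: B@(3,0) -> caps B=0 W=0
Move 2: W@(1,4) -> caps B=0 W=0
Move 3: B@(4,0) -> caps B=0 W=0
Move 4: W@(2,3) -> caps B=0 W=0
Move 5: B@(1,3) -> caps B=0 W=0
Move 6: W@(2,2) -> caps B=0 W=0
Move 7: B@(2,1) -> caps B=0 W=0
Move 8: W@(1,2) -> caps B=0 W=0
Move 9: B@(4,2) -> caps B=0 W=0
Move 10: W@(4,1) -> caps B=0 W=0
Move 11: B@(3,4) -> caps B=0 W=0
Move 12: W@(0,3) -> caps B=0 W=1

Answer: 0 1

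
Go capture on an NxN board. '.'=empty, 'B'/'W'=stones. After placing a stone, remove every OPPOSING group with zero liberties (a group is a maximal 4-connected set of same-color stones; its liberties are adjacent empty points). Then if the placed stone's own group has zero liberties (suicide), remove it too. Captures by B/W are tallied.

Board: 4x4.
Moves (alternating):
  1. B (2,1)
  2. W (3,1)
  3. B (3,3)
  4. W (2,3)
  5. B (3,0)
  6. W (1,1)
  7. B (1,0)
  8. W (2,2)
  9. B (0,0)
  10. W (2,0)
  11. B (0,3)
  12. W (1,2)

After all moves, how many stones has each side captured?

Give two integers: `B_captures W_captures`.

Move 1: B@(2,1) -> caps B=0 W=0
Move 2: W@(3,1) -> caps B=0 W=0
Move 3: B@(3,3) -> caps B=0 W=0
Move 4: W@(2,3) -> caps B=0 W=0
Move 5: B@(3,0) -> caps B=0 W=0
Move 6: W@(1,1) -> caps B=0 W=0
Move 7: B@(1,0) -> caps B=0 W=0
Move 8: W@(2,2) -> caps B=0 W=0
Move 9: B@(0,0) -> caps B=0 W=0
Move 10: W@(2,0) -> caps B=0 W=2
Move 11: B@(0,3) -> caps B=0 W=2
Move 12: W@(1,2) -> caps B=0 W=2

Answer: 0 2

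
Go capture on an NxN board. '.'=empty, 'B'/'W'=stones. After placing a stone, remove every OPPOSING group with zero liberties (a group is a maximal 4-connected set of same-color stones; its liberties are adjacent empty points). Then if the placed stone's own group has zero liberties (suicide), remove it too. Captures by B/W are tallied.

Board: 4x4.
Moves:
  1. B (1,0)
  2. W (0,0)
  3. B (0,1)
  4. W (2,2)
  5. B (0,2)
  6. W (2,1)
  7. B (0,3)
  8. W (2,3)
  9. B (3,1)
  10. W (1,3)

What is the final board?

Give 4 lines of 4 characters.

Answer: .BBB
B..W
.WWW
.B..

Derivation:
Move 1: B@(1,0) -> caps B=0 W=0
Move 2: W@(0,0) -> caps B=0 W=0
Move 3: B@(0,1) -> caps B=1 W=0
Move 4: W@(2,2) -> caps B=1 W=0
Move 5: B@(0,2) -> caps B=1 W=0
Move 6: W@(2,1) -> caps B=1 W=0
Move 7: B@(0,3) -> caps B=1 W=0
Move 8: W@(2,3) -> caps B=1 W=0
Move 9: B@(3,1) -> caps B=1 W=0
Move 10: W@(1,3) -> caps B=1 W=0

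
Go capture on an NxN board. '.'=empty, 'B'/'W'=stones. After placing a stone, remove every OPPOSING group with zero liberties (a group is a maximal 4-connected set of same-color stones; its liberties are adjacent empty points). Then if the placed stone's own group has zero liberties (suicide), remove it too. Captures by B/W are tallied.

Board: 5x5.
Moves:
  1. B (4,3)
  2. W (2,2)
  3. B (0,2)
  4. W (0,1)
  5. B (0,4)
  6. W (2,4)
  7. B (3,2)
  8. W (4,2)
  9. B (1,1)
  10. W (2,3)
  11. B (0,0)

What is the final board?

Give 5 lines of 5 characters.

Answer: B.B.B
.B...
..WWW
..B..
..WB.

Derivation:
Move 1: B@(4,3) -> caps B=0 W=0
Move 2: W@(2,2) -> caps B=0 W=0
Move 3: B@(0,2) -> caps B=0 W=0
Move 4: W@(0,1) -> caps B=0 W=0
Move 5: B@(0,4) -> caps B=0 W=0
Move 6: W@(2,4) -> caps B=0 W=0
Move 7: B@(3,2) -> caps B=0 W=0
Move 8: W@(4,2) -> caps B=0 W=0
Move 9: B@(1,1) -> caps B=0 W=0
Move 10: W@(2,3) -> caps B=0 W=0
Move 11: B@(0,0) -> caps B=1 W=0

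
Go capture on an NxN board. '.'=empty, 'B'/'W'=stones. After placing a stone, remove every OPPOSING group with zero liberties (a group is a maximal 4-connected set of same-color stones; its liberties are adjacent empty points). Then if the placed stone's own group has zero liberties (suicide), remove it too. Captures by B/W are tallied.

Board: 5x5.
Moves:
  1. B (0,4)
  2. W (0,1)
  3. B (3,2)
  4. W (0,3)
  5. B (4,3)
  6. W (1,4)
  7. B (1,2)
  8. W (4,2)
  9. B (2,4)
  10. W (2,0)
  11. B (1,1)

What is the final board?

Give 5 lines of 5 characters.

Answer: .W.W.
.BB.W
W...B
..B..
..WB.

Derivation:
Move 1: B@(0,4) -> caps B=0 W=0
Move 2: W@(0,1) -> caps B=0 W=0
Move 3: B@(3,2) -> caps B=0 W=0
Move 4: W@(0,3) -> caps B=0 W=0
Move 5: B@(4,3) -> caps B=0 W=0
Move 6: W@(1,4) -> caps B=0 W=1
Move 7: B@(1,2) -> caps B=0 W=1
Move 8: W@(4,2) -> caps B=0 W=1
Move 9: B@(2,4) -> caps B=0 W=1
Move 10: W@(2,0) -> caps B=0 W=1
Move 11: B@(1,1) -> caps B=0 W=1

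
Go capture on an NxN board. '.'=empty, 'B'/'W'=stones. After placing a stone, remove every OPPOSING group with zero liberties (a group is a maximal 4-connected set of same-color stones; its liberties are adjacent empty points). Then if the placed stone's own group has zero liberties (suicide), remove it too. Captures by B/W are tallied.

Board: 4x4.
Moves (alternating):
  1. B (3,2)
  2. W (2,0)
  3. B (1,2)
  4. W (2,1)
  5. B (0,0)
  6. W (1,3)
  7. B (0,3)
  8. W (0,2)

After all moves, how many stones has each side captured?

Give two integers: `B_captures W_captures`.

Move 1: B@(3,2) -> caps B=0 W=0
Move 2: W@(2,0) -> caps B=0 W=0
Move 3: B@(1,2) -> caps B=0 W=0
Move 4: W@(2,1) -> caps B=0 W=0
Move 5: B@(0,0) -> caps B=0 W=0
Move 6: W@(1,3) -> caps B=0 W=0
Move 7: B@(0,3) -> caps B=0 W=0
Move 8: W@(0,2) -> caps B=0 W=1

Answer: 0 1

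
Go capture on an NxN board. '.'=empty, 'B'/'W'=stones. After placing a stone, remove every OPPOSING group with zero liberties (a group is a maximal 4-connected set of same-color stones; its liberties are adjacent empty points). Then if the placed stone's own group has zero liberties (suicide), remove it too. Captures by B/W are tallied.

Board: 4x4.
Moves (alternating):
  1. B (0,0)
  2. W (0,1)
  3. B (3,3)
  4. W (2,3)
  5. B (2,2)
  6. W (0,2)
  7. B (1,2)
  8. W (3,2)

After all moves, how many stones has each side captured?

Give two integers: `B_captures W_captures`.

Answer: 0 1

Derivation:
Move 1: B@(0,0) -> caps B=0 W=0
Move 2: W@(0,1) -> caps B=0 W=0
Move 3: B@(3,3) -> caps B=0 W=0
Move 4: W@(2,3) -> caps B=0 W=0
Move 5: B@(2,2) -> caps B=0 W=0
Move 6: W@(0,2) -> caps B=0 W=0
Move 7: B@(1,2) -> caps B=0 W=0
Move 8: W@(3,2) -> caps B=0 W=1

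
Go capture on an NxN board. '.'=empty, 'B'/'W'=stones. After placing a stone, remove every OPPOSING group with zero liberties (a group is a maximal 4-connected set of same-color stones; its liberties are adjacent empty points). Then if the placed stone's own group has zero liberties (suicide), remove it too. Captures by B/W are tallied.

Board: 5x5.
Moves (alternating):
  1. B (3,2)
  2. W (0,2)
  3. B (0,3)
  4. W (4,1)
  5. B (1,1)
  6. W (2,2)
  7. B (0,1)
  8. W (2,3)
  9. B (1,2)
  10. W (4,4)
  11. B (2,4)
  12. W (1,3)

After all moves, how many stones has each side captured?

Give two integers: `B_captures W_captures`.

Answer: 1 0

Derivation:
Move 1: B@(3,2) -> caps B=0 W=0
Move 2: W@(0,2) -> caps B=0 W=0
Move 3: B@(0,3) -> caps B=0 W=0
Move 4: W@(4,1) -> caps B=0 W=0
Move 5: B@(1,1) -> caps B=0 W=0
Move 6: W@(2,2) -> caps B=0 W=0
Move 7: B@(0,1) -> caps B=0 W=0
Move 8: W@(2,3) -> caps B=0 W=0
Move 9: B@(1,2) -> caps B=1 W=0
Move 10: W@(4,4) -> caps B=1 W=0
Move 11: B@(2,4) -> caps B=1 W=0
Move 12: W@(1,3) -> caps B=1 W=0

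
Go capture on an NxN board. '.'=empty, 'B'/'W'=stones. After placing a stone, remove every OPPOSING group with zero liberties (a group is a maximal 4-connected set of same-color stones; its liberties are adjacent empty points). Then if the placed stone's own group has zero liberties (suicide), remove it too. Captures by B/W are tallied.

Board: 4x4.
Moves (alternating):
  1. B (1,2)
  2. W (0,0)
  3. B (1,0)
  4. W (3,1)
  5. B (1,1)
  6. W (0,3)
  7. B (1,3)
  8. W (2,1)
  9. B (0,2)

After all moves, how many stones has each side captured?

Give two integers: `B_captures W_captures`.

Answer: 1 0

Derivation:
Move 1: B@(1,2) -> caps B=0 W=0
Move 2: W@(0,0) -> caps B=0 W=0
Move 3: B@(1,0) -> caps B=0 W=0
Move 4: W@(3,1) -> caps B=0 W=0
Move 5: B@(1,1) -> caps B=0 W=0
Move 6: W@(0,3) -> caps B=0 W=0
Move 7: B@(1,3) -> caps B=0 W=0
Move 8: W@(2,1) -> caps B=0 W=0
Move 9: B@(0,2) -> caps B=1 W=0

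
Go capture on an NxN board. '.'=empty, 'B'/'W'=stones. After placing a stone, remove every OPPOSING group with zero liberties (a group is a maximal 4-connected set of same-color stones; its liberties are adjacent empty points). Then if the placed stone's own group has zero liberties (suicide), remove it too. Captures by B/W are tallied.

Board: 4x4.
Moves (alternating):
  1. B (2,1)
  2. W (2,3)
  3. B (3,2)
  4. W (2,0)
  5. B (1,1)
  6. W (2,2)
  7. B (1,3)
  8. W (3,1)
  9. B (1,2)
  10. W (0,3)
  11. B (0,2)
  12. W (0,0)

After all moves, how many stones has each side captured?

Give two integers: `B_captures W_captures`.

Move 1: B@(2,1) -> caps B=0 W=0
Move 2: W@(2,3) -> caps B=0 W=0
Move 3: B@(3,2) -> caps B=0 W=0
Move 4: W@(2,0) -> caps B=0 W=0
Move 5: B@(1,1) -> caps B=0 W=0
Move 6: W@(2,2) -> caps B=0 W=0
Move 7: B@(1,3) -> caps B=0 W=0
Move 8: W@(3,1) -> caps B=0 W=0
Move 9: B@(1,2) -> caps B=0 W=0
Move 10: W@(0,3) -> caps B=0 W=0
Move 11: B@(0,2) -> caps B=1 W=0
Move 12: W@(0,0) -> caps B=1 W=0

Answer: 1 0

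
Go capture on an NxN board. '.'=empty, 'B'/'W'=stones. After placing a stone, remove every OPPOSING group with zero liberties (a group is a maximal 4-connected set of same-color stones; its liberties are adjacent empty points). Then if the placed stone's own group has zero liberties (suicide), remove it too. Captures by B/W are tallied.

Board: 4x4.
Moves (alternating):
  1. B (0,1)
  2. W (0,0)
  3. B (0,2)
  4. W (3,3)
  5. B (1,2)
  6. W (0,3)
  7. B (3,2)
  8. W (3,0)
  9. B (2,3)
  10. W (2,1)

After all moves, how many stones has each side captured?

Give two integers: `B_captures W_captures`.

Answer: 1 0

Derivation:
Move 1: B@(0,1) -> caps B=0 W=0
Move 2: W@(0,0) -> caps B=0 W=0
Move 3: B@(0,2) -> caps B=0 W=0
Move 4: W@(3,3) -> caps B=0 W=0
Move 5: B@(1,2) -> caps B=0 W=0
Move 6: W@(0,3) -> caps B=0 W=0
Move 7: B@(3,2) -> caps B=0 W=0
Move 8: W@(3,0) -> caps B=0 W=0
Move 9: B@(2,3) -> caps B=1 W=0
Move 10: W@(2,1) -> caps B=1 W=0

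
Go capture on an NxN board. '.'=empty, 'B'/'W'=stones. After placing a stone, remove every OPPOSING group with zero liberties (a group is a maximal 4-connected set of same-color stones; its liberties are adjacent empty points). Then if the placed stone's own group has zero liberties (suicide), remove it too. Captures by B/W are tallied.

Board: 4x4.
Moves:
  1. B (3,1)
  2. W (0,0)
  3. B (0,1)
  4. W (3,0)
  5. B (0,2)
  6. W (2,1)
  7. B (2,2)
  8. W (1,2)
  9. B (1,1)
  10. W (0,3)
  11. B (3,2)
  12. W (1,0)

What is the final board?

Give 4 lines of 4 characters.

Answer: W..W
W.W.
.WB.
WBB.

Derivation:
Move 1: B@(3,1) -> caps B=0 W=0
Move 2: W@(0,0) -> caps B=0 W=0
Move 3: B@(0,1) -> caps B=0 W=0
Move 4: W@(3,0) -> caps B=0 W=0
Move 5: B@(0,2) -> caps B=0 W=0
Move 6: W@(2,1) -> caps B=0 W=0
Move 7: B@(2,2) -> caps B=0 W=0
Move 8: W@(1,2) -> caps B=0 W=0
Move 9: B@(1,1) -> caps B=0 W=0
Move 10: W@(0,3) -> caps B=0 W=0
Move 11: B@(3,2) -> caps B=0 W=0
Move 12: W@(1,0) -> caps B=0 W=3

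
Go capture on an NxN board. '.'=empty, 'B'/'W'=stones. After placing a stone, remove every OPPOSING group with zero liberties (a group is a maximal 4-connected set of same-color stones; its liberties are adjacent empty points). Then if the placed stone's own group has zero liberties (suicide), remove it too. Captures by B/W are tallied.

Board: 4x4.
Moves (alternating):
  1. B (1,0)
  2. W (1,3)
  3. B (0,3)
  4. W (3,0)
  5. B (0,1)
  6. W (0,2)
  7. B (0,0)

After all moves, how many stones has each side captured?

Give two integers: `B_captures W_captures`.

Answer: 0 1

Derivation:
Move 1: B@(1,0) -> caps B=0 W=0
Move 2: W@(1,3) -> caps B=0 W=0
Move 3: B@(0,3) -> caps B=0 W=0
Move 4: W@(3,0) -> caps B=0 W=0
Move 5: B@(0,1) -> caps B=0 W=0
Move 6: W@(0,2) -> caps B=0 W=1
Move 7: B@(0,0) -> caps B=0 W=1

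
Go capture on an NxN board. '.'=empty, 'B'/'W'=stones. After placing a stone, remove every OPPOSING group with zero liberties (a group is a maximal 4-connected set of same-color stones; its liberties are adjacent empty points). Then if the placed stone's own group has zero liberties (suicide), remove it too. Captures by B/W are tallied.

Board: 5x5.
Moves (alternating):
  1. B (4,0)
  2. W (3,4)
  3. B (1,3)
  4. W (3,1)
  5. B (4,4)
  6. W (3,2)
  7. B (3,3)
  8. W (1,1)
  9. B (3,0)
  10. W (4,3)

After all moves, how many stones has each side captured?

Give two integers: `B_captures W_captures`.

Answer: 0 1

Derivation:
Move 1: B@(4,0) -> caps B=0 W=0
Move 2: W@(3,4) -> caps B=0 W=0
Move 3: B@(1,3) -> caps B=0 W=0
Move 4: W@(3,1) -> caps B=0 W=0
Move 5: B@(4,4) -> caps B=0 W=0
Move 6: W@(3,2) -> caps B=0 W=0
Move 7: B@(3,3) -> caps B=0 W=0
Move 8: W@(1,1) -> caps B=0 W=0
Move 9: B@(3,0) -> caps B=0 W=0
Move 10: W@(4,3) -> caps B=0 W=1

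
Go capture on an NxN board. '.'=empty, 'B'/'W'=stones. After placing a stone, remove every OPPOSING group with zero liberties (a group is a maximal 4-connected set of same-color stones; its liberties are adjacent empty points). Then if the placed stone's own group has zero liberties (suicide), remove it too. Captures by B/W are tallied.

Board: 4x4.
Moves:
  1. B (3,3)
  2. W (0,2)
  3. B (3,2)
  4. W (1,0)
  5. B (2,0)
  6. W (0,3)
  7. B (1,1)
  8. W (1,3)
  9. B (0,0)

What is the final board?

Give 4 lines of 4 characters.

Move 1: B@(3,3) -> caps B=0 W=0
Move 2: W@(0,2) -> caps B=0 W=0
Move 3: B@(3,2) -> caps B=0 W=0
Move 4: W@(1,0) -> caps B=0 W=0
Move 5: B@(2,0) -> caps B=0 W=0
Move 6: W@(0,3) -> caps B=0 W=0
Move 7: B@(1,1) -> caps B=0 W=0
Move 8: W@(1,3) -> caps B=0 W=0
Move 9: B@(0,0) -> caps B=1 W=0

Answer: B.WW
.B.W
B...
..BB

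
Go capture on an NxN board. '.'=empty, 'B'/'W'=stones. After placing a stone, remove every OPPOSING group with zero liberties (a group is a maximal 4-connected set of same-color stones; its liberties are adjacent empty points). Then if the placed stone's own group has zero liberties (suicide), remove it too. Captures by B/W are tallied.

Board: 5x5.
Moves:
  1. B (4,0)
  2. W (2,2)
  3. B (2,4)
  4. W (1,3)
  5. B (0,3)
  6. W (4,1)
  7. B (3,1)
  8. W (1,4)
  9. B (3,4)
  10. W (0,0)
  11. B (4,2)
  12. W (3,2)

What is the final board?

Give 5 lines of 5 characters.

Move 1: B@(4,0) -> caps B=0 W=0
Move 2: W@(2,2) -> caps B=0 W=0
Move 3: B@(2,4) -> caps B=0 W=0
Move 4: W@(1,3) -> caps B=0 W=0
Move 5: B@(0,3) -> caps B=0 W=0
Move 6: W@(4,1) -> caps B=0 W=0
Move 7: B@(3,1) -> caps B=0 W=0
Move 8: W@(1,4) -> caps B=0 W=0
Move 9: B@(3,4) -> caps B=0 W=0
Move 10: W@(0,0) -> caps B=0 W=0
Move 11: B@(4,2) -> caps B=1 W=0
Move 12: W@(3,2) -> caps B=1 W=0

Answer: W..B.
...WW
..W.B
.BW.B
B.B..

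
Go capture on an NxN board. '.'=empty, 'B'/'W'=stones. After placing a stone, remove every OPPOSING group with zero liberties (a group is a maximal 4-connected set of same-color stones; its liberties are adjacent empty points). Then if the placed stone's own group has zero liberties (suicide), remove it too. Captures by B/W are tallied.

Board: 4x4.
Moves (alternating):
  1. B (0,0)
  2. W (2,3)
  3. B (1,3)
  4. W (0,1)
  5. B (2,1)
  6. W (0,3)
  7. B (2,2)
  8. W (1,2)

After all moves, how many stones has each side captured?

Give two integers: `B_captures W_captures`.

Move 1: B@(0,0) -> caps B=0 W=0
Move 2: W@(2,3) -> caps B=0 W=0
Move 3: B@(1,3) -> caps B=0 W=0
Move 4: W@(0,1) -> caps B=0 W=0
Move 5: B@(2,1) -> caps B=0 W=0
Move 6: W@(0,3) -> caps B=0 W=0
Move 7: B@(2,2) -> caps B=0 W=0
Move 8: W@(1,2) -> caps B=0 W=1

Answer: 0 1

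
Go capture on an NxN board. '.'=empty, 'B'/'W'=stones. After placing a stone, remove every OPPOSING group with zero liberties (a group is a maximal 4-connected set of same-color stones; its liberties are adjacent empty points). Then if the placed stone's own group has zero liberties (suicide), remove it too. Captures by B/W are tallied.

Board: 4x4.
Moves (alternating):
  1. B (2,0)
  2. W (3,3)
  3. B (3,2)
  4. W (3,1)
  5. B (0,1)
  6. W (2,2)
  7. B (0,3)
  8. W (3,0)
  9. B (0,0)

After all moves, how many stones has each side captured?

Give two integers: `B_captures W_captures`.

Move 1: B@(2,0) -> caps B=0 W=0
Move 2: W@(3,3) -> caps B=0 W=0
Move 3: B@(3,2) -> caps B=0 W=0
Move 4: W@(3,1) -> caps B=0 W=0
Move 5: B@(0,1) -> caps B=0 W=0
Move 6: W@(2,2) -> caps B=0 W=1
Move 7: B@(0,3) -> caps B=0 W=1
Move 8: W@(3,0) -> caps B=0 W=1
Move 9: B@(0,0) -> caps B=0 W=1

Answer: 0 1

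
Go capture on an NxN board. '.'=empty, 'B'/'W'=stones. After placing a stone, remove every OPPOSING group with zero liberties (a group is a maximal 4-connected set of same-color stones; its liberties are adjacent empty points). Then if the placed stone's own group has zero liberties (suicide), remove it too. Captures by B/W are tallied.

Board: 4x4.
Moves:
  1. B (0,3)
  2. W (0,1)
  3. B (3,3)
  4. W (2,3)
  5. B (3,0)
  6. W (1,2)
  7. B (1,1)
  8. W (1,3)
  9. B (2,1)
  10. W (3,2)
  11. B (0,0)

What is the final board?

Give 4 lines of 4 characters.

Answer: BW.B
.BWW
.B.W
B.W.

Derivation:
Move 1: B@(0,3) -> caps B=0 W=0
Move 2: W@(0,1) -> caps B=0 W=0
Move 3: B@(3,3) -> caps B=0 W=0
Move 4: W@(2,3) -> caps B=0 W=0
Move 5: B@(3,0) -> caps B=0 W=0
Move 6: W@(1,2) -> caps B=0 W=0
Move 7: B@(1,1) -> caps B=0 W=0
Move 8: W@(1,3) -> caps B=0 W=0
Move 9: B@(2,1) -> caps B=0 W=0
Move 10: W@(3,2) -> caps B=0 W=1
Move 11: B@(0,0) -> caps B=0 W=1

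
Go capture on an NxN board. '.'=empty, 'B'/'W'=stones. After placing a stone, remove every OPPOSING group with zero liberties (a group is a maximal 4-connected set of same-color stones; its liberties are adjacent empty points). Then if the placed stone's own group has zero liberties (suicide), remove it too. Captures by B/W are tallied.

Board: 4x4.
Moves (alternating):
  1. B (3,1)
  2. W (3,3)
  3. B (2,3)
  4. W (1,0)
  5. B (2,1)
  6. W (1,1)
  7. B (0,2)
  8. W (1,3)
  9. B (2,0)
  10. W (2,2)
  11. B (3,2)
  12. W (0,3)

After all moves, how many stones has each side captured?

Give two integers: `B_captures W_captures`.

Answer: 0 1

Derivation:
Move 1: B@(3,1) -> caps B=0 W=0
Move 2: W@(3,3) -> caps B=0 W=0
Move 3: B@(2,3) -> caps B=0 W=0
Move 4: W@(1,0) -> caps B=0 W=0
Move 5: B@(2,1) -> caps B=0 W=0
Move 6: W@(1,1) -> caps B=0 W=0
Move 7: B@(0,2) -> caps B=0 W=0
Move 8: W@(1,3) -> caps B=0 W=0
Move 9: B@(2,0) -> caps B=0 W=0
Move 10: W@(2,2) -> caps B=0 W=1
Move 11: B@(3,2) -> caps B=0 W=1
Move 12: W@(0,3) -> caps B=0 W=1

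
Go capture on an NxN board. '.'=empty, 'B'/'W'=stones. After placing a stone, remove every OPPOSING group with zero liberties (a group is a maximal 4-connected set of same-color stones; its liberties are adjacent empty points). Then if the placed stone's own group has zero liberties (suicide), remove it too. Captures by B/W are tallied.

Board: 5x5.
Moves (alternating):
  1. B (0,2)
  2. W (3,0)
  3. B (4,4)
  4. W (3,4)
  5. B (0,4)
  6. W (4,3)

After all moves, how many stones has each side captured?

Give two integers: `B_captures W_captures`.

Move 1: B@(0,2) -> caps B=0 W=0
Move 2: W@(3,0) -> caps B=0 W=0
Move 3: B@(4,4) -> caps B=0 W=0
Move 4: W@(3,4) -> caps B=0 W=0
Move 5: B@(0,4) -> caps B=0 W=0
Move 6: W@(4,3) -> caps B=0 W=1

Answer: 0 1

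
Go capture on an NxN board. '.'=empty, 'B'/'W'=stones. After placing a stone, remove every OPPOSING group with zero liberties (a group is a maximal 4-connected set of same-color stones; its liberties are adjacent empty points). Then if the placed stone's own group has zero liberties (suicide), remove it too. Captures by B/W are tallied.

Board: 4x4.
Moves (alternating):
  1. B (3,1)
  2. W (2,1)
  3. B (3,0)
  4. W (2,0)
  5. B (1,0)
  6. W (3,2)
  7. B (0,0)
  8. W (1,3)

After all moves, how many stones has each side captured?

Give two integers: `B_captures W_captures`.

Answer: 0 2

Derivation:
Move 1: B@(3,1) -> caps B=0 W=0
Move 2: W@(2,1) -> caps B=0 W=0
Move 3: B@(3,0) -> caps B=0 W=0
Move 4: W@(2,0) -> caps B=0 W=0
Move 5: B@(1,0) -> caps B=0 W=0
Move 6: W@(3,2) -> caps B=0 W=2
Move 7: B@(0,0) -> caps B=0 W=2
Move 8: W@(1,3) -> caps B=0 W=2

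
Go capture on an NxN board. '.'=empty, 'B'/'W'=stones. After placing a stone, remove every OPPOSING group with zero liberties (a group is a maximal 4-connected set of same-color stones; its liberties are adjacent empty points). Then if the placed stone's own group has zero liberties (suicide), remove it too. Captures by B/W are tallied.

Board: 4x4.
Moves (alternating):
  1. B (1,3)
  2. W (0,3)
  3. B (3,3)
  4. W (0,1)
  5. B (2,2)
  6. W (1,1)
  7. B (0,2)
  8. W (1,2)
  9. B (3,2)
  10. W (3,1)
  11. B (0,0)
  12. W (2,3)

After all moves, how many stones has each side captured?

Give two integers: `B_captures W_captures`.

Move 1: B@(1,3) -> caps B=0 W=0
Move 2: W@(0,3) -> caps B=0 W=0
Move 3: B@(3,3) -> caps B=0 W=0
Move 4: W@(0,1) -> caps B=0 W=0
Move 5: B@(2,2) -> caps B=0 W=0
Move 6: W@(1,1) -> caps B=0 W=0
Move 7: B@(0,2) -> caps B=1 W=0
Move 8: W@(1,2) -> caps B=1 W=0
Move 9: B@(3,2) -> caps B=1 W=0
Move 10: W@(3,1) -> caps B=1 W=0
Move 11: B@(0,0) -> caps B=1 W=0
Move 12: W@(2,3) -> caps B=1 W=0

Answer: 1 0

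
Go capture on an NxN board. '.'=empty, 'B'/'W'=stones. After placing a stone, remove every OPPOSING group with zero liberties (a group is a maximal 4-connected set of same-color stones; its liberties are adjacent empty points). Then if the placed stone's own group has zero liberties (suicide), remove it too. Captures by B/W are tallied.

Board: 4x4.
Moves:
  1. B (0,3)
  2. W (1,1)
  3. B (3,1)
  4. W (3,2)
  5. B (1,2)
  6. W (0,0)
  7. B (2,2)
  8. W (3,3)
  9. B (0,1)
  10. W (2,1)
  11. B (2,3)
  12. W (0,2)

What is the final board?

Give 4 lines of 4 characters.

Move 1: B@(0,3) -> caps B=0 W=0
Move 2: W@(1,1) -> caps B=0 W=0
Move 3: B@(3,1) -> caps B=0 W=0
Move 4: W@(3,2) -> caps B=0 W=0
Move 5: B@(1,2) -> caps B=0 W=0
Move 6: W@(0,0) -> caps B=0 W=0
Move 7: B@(2,2) -> caps B=0 W=0
Move 8: W@(3,3) -> caps B=0 W=0
Move 9: B@(0,1) -> caps B=0 W=0
Move 10: W@(2,1) -> caps B=0 W=0
Move 11: B@(2,3) -> caps B=2 W=0
Move 12: W@(0,2) -> caps B=2 W=1

Answer: W.WB
.WB.
.WBB
.B..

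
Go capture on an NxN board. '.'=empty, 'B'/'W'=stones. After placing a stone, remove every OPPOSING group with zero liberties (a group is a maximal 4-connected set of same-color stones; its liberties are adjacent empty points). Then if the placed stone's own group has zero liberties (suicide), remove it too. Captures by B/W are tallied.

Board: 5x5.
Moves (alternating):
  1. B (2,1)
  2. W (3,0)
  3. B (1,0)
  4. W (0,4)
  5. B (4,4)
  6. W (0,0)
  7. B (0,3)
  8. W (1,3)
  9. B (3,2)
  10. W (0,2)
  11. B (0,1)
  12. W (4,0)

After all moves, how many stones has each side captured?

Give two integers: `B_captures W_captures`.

Answer: 1 1

Derivation:
Move 1: B@(2,1) -> caps B=0 W=0
Move 2: W@(3,0) -> caps B=0 W=0
Move 3: B@(1,0) -> caps B=0 W=0
Move 4: W@(0,4) -> caps B=0 W=0
Move 5: B@(4,4) -> caps B=0 W=0
Move 6: W@(0,0) -> caps B=0 W=0
Move 7: B@(0,3) -> caps B=0 W=0
Move 8: W@(1,3) -> caps B=0 W=0
Move 9: B@(3,2) -> caps B=0 W=0
Move 10: W@(0,2) -> caps B=0 W=1
Move 11: B@(0,1) -> caps B=1 W=1
Move 12: W@(4,0) -> caps B=1 W=1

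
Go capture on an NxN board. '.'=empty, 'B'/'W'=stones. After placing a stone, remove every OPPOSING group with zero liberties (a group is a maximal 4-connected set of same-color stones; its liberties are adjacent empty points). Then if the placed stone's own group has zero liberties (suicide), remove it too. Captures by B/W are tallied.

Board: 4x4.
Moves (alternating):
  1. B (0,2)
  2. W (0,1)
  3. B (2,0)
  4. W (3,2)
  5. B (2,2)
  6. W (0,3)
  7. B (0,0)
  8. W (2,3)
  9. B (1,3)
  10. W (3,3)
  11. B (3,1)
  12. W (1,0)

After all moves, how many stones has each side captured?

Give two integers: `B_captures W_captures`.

Answer: 4 1

Derivation:
Move 1: B@(0,2) -> caps B=0 W=0
Move 2: W@(0,1) -> caps B=0 W=0
Move 3: B@(2,0) -> caps B=0 W=0
Move 4: W@(3,2) -> caps B=0 W=0
Move 5: B@(2,2) -> caps B=0 W=0
Move 6: W@(0,3) -> caps B=0 W=0
Move 7: B@(0,0) -> caps B=0 W=0
Move 8: W@(2,3) -> caps B=0 W=0
Move 9: B@(1,3) -> caps B=1 W=0
Move 10: W@(3,3) -> caps B=1 W=0
Move 11: B@(3,1) -> caps B=4 W=0
Move 12: W@(1,0) -> caps B=4 W=1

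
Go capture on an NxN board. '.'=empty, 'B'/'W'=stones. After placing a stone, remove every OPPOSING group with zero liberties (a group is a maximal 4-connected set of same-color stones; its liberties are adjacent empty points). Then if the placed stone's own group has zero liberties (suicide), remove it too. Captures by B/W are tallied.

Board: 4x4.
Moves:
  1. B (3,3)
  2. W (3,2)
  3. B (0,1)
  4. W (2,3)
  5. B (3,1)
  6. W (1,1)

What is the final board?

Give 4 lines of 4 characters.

Move 1: B@(3,3) -> caps B=0 W=0
Move 2: W@(3,2) -> caps B=0 W=0
Move 3: B@(0,1) -> caps B=0 W=0
Move 4: W@(2,3) -> caps B=0 W=1
Move 5: B@(3,1) -> caps B=0 W=1
Move 6: W@(1,1) -> caps B=0 W=1

Answer: .B..
.W..
...W
.BW.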